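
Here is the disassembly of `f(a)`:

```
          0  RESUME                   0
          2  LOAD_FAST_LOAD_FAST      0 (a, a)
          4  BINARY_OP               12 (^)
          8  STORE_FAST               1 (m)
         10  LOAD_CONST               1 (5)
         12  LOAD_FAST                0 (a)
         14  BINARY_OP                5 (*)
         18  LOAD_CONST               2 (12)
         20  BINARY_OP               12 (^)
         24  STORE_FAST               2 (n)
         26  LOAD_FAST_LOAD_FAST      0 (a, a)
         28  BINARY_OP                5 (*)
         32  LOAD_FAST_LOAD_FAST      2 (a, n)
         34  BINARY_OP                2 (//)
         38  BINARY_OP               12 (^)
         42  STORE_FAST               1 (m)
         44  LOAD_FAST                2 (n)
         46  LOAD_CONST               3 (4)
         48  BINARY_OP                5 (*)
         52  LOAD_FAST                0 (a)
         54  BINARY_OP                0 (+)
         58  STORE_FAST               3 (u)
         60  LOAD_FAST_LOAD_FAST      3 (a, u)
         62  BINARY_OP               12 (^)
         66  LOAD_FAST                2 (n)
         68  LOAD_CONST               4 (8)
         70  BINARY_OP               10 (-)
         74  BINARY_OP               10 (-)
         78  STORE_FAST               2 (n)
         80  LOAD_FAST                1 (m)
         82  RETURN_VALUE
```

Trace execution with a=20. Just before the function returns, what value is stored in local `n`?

320

LOAD_FAST_LOAD_FAST a,a → push 20,20. Stack: [20, 20]
BINARY_OP ^ → 20 ^ 20 = 0. Stack: [0]
STORE_FAST m → m=0. Stack: []
LOAD_CONST → push 5. Stack: [5]
LOAD_FAST a → push 20. Stack: [5, 20]
BINARY_OP * → 5 * 20 = 100. Stack: [100]
LOAD_CONST → push 12. Stack: [100, 12]
BINARY_OP ^ → 100 ^ 12 = 104. Stack: [104]
STORE_FAST n → n=104. Stack: []
LOAD_FAST_LOAD_FAST a,a → push 20,20. Stack: [20, 20]
BINARY_OP * → 20 * 20 = 400. Stack: [400]
LOAD_FAST_LOAD_FAST a,n → push 20,104. Stack: [400, 20, 104]
BINARY_OP // → 20 // 104 = 0. Stack: [400, 0]
BINARY_OP ^ → 400 ^ 0 = 400. Stack: [400]
STORE_FAST m → m=400. Stack: []
LOAD_FAST n → push 104. Stack: [104]
LOAD_CONST → push 4. Stack: [104, 4]
BINARY_OP * → 104 * 4 = 416. Stack: [416]
LOAD_FAST a → push 20. Stack: [416, 20]
BINARY_OP + → 416 + 20 = 436. Stack: [436]
STORE_FAST u → u=436. Stack: []
LOAD_FAST_LOAD_FAST a,u → push 20,436. Stack: [20, 436]
BINARY_OP ^ → 20 ^ 436 = 416. Stack: [416]
LOAD_FAST n → push 104. Stack: [416, 104]
LOAD_CONST → push 8. Stack: [416, 104, 8]
BINARY_OP - → 104 - 8 = 96. Stack: [416, 96]
BINARY_OP - → 416 - 96 = 320. Stack: [320]
STORE_FAST n → n=320. Stack: []
LOAD_FAST m → push 400. Stack: [400]
RETURN_VALUE → return 400.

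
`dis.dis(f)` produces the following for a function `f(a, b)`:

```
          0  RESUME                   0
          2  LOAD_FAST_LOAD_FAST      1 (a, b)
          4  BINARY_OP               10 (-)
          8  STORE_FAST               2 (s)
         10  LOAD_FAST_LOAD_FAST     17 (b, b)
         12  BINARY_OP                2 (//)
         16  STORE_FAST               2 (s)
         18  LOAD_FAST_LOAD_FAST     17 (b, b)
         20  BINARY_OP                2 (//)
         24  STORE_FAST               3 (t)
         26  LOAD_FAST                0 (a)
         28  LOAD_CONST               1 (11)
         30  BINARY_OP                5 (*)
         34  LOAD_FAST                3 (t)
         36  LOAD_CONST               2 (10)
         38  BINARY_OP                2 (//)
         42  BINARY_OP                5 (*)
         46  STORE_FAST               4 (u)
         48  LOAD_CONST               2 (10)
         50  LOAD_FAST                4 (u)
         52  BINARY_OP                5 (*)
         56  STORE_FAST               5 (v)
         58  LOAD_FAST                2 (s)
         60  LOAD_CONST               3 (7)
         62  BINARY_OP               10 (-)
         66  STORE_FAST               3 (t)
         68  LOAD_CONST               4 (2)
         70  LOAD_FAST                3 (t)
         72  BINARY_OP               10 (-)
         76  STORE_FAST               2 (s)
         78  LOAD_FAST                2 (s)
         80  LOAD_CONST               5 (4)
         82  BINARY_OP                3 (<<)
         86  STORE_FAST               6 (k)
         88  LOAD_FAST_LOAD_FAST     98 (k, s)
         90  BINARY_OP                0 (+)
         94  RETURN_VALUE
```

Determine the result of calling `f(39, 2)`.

LOAD_FAST_LOAD_FAST a,b → push 39,2. Stack: [39, 2]
BINARY_OP - → 39 - 2 = 37. Stack: [37]
STORE_FAST s → s=37. Stack: []
LOAD_FAST_LOAD_FAST b,b → push 2,2. Stack: [2, 2]
BINARY_OP // → 2 // 2 = 1. Stack: [1]
STORE_FAST s → s=1. Stack: []
LOAD_FAST_LOAD_FAST b,b → push 2,2. Stack: [2, 2]
BINARY_OP // → 2 // 2 = 1. Stack: [1]
STORE_FAST t → t=1. Stack: []
LOAD_FAST a → push 39. Stack: [39]
LOAD_CONST → push 11. Stack: [39, 11]
BINARY_OP * → 39 * 11 = 429. Stack: [429]
LOAD_FAST t → push 1. Stack: [429, 1]
LOAD_CONST → push 10. Stack: [429, 1, 10]
BINARY_OP // → 1 // 10 = 0. Stack: [429, 0]
BINARY_OP * → 429 * 0 = 0. Stack: [0]
STORE_FAST u → u=0. Stack: []
LOAD_CONST → push 10. Stack: [10]
LOAD_FAST u → push 0. Stack: [10, 0]
BINARY_OP * → 10 * 0 = 0. Stack: [0]
STORE_FAST v → v=0. Stack: []
LOAD_FAST s → push 1. Stack: [1]
LOAD_CONST → push 7. Stack: [1, 7]
BINARY_OP - → 1 - 7 = -6. Stack: [-6]
STORE_FAST t → t=-6. Stack: []
LOAD_CONST → push 2. Stack: [2]
LOAD_FAST t → push -6. Stack: [2, -6]
BINARY_OP - → 2 - -6 = 8. Stack: [8]
STORE_FAST s → s=8. Stack: []
LOAD_FAST s → push 8. Stack: [8]
LOAD_CONST → push 4. Stack: [8, 4]
BINARY_OP << → 8 << 4 = 128. Stack: [128]
STORE_FAST k → k=128. Stack: []
LOAD_FAST_LOAD_FAST k,s → push 128,8. Stack: [128, 8]
BINARY_OP + → 128 + 8 = 136. Stack: [136]
RETURN_VALUE → return 136.

136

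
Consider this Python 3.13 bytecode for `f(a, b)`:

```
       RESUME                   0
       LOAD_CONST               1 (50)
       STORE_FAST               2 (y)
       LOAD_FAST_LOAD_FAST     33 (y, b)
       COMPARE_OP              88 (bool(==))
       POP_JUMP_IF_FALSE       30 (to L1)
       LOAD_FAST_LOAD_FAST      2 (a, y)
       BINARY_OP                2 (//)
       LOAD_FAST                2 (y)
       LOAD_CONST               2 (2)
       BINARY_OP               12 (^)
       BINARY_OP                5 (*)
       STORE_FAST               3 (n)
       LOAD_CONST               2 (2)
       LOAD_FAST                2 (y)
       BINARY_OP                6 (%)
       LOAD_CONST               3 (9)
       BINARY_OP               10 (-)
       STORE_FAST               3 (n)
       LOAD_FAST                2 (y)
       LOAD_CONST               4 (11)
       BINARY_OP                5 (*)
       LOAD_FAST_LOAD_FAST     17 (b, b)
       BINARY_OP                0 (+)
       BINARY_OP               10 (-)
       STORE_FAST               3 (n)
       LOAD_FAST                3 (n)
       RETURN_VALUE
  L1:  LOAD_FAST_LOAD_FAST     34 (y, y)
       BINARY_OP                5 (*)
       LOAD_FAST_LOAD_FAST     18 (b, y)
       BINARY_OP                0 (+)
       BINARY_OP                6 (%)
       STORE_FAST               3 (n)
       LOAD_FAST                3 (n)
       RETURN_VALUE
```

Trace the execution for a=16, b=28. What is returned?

LOAD_CONST → push 50. Stack: [50]
STORE_FAST y → y=50. Stack: []
LOAD_FAST_LOAD_FAST y,b → push 50,28. Stack: [50, 28]
COMPARE_OP bool(==) → 50 vs 28 = False. Stack: [False]
POP_JUMP_IF_FALSE → pop False; jump. Stack: []
LOAD_FAST_LOAD_FAST y,y → push 50,50. Stack: [50, 50]
BINARY_OP * → 50 * 50 = 2500. Stack: [2500]
LOAD_FAST_LOAD_FAST b,y → push 28,50. Stack: [2500, 28, 50]
BINARY_OP + → 28 + 50 = 78. Stack: [2500, 78]
BINARY_OP % → 2500 % 78 = 4. Stack: [4]
STORE_FAST n → n=4. Stack: []
LOAD_FAST n → push 4. Stack: [4]
RETURN_VALUE → return 4.

4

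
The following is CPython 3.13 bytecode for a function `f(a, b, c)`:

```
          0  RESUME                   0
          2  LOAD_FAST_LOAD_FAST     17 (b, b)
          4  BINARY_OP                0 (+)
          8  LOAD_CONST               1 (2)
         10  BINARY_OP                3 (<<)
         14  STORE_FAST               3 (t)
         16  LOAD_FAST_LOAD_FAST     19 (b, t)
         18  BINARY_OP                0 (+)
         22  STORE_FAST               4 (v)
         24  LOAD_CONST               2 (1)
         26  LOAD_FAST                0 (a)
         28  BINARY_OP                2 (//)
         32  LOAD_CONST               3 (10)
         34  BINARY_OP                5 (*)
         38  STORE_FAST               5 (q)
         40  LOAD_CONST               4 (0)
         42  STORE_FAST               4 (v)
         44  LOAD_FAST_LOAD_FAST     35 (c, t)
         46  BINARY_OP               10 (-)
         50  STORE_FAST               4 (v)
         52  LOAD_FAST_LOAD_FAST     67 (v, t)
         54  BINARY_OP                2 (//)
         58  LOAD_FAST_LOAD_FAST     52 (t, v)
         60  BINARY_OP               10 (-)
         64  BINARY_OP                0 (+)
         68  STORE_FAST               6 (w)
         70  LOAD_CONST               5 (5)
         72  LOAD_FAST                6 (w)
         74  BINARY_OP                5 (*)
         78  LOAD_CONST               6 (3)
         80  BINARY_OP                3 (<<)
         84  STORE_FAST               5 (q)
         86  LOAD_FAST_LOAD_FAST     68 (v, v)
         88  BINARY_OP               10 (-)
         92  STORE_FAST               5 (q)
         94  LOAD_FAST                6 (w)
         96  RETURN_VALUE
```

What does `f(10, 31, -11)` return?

505

LOAD_FAST_LOAD_FAST b,b → push 31,31. Stack: [31, 31]
BINARY_OP + → 31 + 31 = 62. Stack: [62]
LOAD_CONST → push 2. Stack: [62, 2]
BINARY_OP << → 62 << 2 = 248. Stack: [248]
STORE_FAST t → t=248. Stack: []
LOAD_FAST_LOAD_FAST b,t → push 31,248. Stack: [31, 248]
BINARY_OP + → 31 + 248 = 279. Stack: [279]
STORE_FAST v → v=279. Stack: []
LOAD_CONST → push 1. Stack: [1]
LOAD_FAST a → push 10. Stack: [1, 10]
BINARY_OP // → 1 // 10 = 0. Stack: [0]
LOAD_CONST → push 10. Stack: [0, 10]
BINARY_OP * → 0 * 10 = 0. Stack: [0]
STORE_FAST q → q=0. Stack: []
LOAD_CONST → push 0. Stack: [0]
STORE_FAST v → v=0. Stack: []
LOAD_FAST_LOAD_FAST c,t → push -11,248. Stack: [-11, 248]
BINARY_OP - → -11 - 248 = -259. Stack: [-259]
STORE_FAST v → v=-259. Stack: []
LOAD_FAST_LOAD_FAST v,t → push -259,248. Stack: [-259, 248]
BINARY_OP // → -259 // 248 = -2. Stack: [-2]
LOAD_FAST_LOAD_FAST t,v → push 248,-259. Stack: [-2, 248, -259]
BINARY_OP - → 248 - -259 = 507. Stack: [-2, 507]
BINARY_OP + → -2 + 507 = 505. Stack: [505]
STORE_FAST w → w=505. Stack: []
LOAD_CONST → push 5. Stack: [5]
LOAD_FAST w → push 505. Stack: [5, 505]
BINARY_OP * → 5 * 505 = 2525. Stack: [2525]
LOAD_CONST → push 3. Stack: [2525, 3]
BINARY_OP << → 2525 << 3 = 20200. Stack: [20200]
STORE_FAST q → q=20200. Stack: []
LOAD_FAST_LOAD_FAST v,v → push -259,-259. Stack: [-259, -259]
BINARY_OP - → -259 - -259 = 0. Stack: [0]
STORE_FAST q → q=0. Stack: []
LOAD_FAST w → push 505. Stack: [505]
RETURN_VALUE → return 505.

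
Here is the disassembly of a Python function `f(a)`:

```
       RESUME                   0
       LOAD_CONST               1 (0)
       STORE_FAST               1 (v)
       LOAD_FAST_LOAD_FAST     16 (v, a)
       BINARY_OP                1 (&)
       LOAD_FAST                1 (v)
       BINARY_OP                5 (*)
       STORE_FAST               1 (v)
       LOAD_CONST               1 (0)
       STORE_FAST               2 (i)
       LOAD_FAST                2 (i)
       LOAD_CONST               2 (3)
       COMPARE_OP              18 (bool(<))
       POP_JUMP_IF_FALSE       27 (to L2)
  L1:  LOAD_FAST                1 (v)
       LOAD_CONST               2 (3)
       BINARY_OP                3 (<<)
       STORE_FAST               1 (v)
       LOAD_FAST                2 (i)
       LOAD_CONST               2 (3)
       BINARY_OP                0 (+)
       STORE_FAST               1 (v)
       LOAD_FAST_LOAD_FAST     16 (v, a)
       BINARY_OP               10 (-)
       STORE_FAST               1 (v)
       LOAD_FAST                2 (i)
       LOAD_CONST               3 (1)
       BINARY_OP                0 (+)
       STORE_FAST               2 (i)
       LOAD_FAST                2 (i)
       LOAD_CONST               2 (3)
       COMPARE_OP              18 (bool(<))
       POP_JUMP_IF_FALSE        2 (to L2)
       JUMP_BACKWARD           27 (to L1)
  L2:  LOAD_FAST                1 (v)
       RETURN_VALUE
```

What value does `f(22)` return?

-17

LOAD_CONST → push 0
STORE_FAST v → v=0
LOAD_FAST_LOAD_FAST v,a → push 0,22
BINARY_OP & → 0 & 22 = 0
LOAD_FAST v → push 0
BINARY_OP * → 0 * 0 = 0
STORE_FAST v → v=0
LOAD_CONST → push 0
STORE_FAST i → i=0
LOAD_FAST i → push 0
LOAD_CONST → push 3
COMPARE_OP bool(<) → 0 vs 3 = True
POP_JUMP_IF_FALSE → pop True; no jump
LOAD_FAST v → push 0
LOAD_CONST → push 3
BINARY_OP << → 0 << 3 = 0
STORE_FAST v → v=0
LOAD_FAST i → push 0
LOAD_CONST → push 3
BINARY_OP + → 0 + 3 = 3
STORE_FAST v → v=3
LOAD_FAST_LOAD_FAST v,a → push 3,22
BINARY_OP - → 3 - 22 = -19
STORE_FAST v → v=-19
LOAD_FAST i → push 0
LOAD_CONST → push 1
BINARY_OP + → 0 + 1 = 1
STORE_FAST i → i=1
LOAD_FAST i → push 1
LOAD_CONST → push 3
COMPARE_OP bool(<) → 1 vs 3 = True
POP_JUMP_IF_FALSE → pop True; no jump
LOAD_FAST v → push -19
LOAD_CONST → push 3
BINARY_OP << → -19 << 3 = -152
STORE_FAST v → v=-152
LOAD_FAST i → push 1
LOAD_CONST → push 3
BINARY_OP + → 1 + 3 = 4
STORE_FAST v → v=4
LOAD_FAST_LOAD_FAST v,a → push 4,22
BINARY_OP - → 4 - 22 = -18
STORE_FAST v → v=-18
LOAD_FAST i → push 1
LOAD_CONST → push 1
BINARY_OP + → 1 + 1 = 2
STORE_FAST i → i=2
LOAD_FAST i → push 2
LOAD_CONST → push 3
COMPARE_OP bool(<) → 2 vs 3 = True
POP_JUMP_IF_FALSE → pop True; no jump
LOAD_FAST v → push -18
LOAD_CONST → push 3
BINARY_OP << → -18 << 3 = -144
STORE_FAST v → v=-144
LOAD_FAST i → push 2
LOAD_CONST → push 3
BINARY_OP + → 2 + 3 = 5
STORE_FAST v → v=5
LOAD_FAST_LOAD_FAST v,a → push 5,22
BINARY_OP - → 5 - 22 = -17
STORE_FAST v → v=-17
LOAD_FAST i → push 2
LOAD_CONST → push 1
BINARY_OP + → 2 + 1 = 3
STORE_FAST i → i=3
LOAD_FAST i → push 3
LOAD_CONST → push 3
COMPARE_OP bool(<) → 3 vs 3 = False
POP_JUMP_IF_FALSE → pop False; jump
LOAD_FAST v → push -17
RETURN_VALUE → return -17.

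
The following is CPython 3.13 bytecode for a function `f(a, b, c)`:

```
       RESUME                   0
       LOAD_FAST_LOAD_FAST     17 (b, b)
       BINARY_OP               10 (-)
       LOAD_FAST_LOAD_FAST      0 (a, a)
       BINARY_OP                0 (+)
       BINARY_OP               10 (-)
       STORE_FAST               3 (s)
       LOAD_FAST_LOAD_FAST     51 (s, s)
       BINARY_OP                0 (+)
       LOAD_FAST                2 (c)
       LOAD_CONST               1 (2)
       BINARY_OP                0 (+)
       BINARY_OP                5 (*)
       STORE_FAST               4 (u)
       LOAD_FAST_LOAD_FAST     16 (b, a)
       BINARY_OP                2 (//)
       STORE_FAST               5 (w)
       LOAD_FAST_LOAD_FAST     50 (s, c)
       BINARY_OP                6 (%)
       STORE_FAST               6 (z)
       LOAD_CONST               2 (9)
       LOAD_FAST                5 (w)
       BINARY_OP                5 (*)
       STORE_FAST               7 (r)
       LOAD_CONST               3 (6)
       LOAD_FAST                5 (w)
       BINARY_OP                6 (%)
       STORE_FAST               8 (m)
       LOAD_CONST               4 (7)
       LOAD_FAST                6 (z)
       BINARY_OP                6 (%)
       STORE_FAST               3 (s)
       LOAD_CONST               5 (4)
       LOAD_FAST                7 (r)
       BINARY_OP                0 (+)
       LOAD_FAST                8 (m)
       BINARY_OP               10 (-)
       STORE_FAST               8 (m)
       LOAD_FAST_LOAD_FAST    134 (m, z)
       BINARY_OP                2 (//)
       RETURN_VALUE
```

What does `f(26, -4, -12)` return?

LOAD_FAST_LOAD_FAST b,b → push -4,-4. Stack: [-4, -4]
BINARY_OP - → -4 - -4 = 0. Stack: [0]
LOAD_FAST_LOAD_FAST a,a → push 26,26. Stack: [0, 26, 26]
BINARY_OP + → 26 + 26 = 52. Stack: [0, 52]
BINARY_OP - → 0 - 52 = -52. Stack: [-52]
STORE_FAST s → s=-52. Stack: []
LOAD_FAST_LOAD_FAST s,s → push -52,-52. Stack: [-52, -52]
BINARY_OP + → -52 + -52 = -104. Stack: [-104]
LOAD_FAST c → push -12. Stack: [-104, -12]
LOAD_CONST → push 2. Stack: [-104, -12, 2]
BINARY_OP + → -12 + 2 = -10. Stack: [-104, -10]
BINARY_OP * → -104 * -10 = 1040. Stack: [1040]
STORE_FAST u → u=1040. Stack: []
LOAD_FAST_LOAD_FAST b,a → push -4,26. Stack: [-4, 26]
BINARY_OP // → -4 // 26 = -1. Stack: [-1]
STORE_FAST w → w=-1. Stack: []
LOAD_FAST_LOAD_FAST s,c → push -52,-12. Stack: [-52, -12]
BINARY_OP % → -52 % -12 = -4. Stack: [-4]
STORE_FAST z → z=-4. Stack: []
LOAD_CONST → push 9. Stack: [9]
LOAD_FAST w → push -1. Stack: [9, -1]
BINARY_OP * → 9 * -1 = -9. Stack: [-9]
STORE_FAST r → r=-9. Stack: []
LOAD_CONST → push 6. Stack: [6]
LOAD_FAST w → push -1. Stack: [6, -1]
BINARY_OP % → 6 % -1 = 0. Stack: [0]
STORE_FAST m → m=0. Stack: []
LOAD_CONST → push 7. Stack: [7]
LOAD_FAST z → push -4. Stack: [7, -4]
BINARY_OP % → 7 % -4 = -1. Stack: [-1]
STORE_FAST s → s=-1. Stack: []
LOAD_CONST → push 4. Stack: [4]
LOAD_FAST r → push -9. Stack: [4, -9]
BINARY_OP + → 4 + -9 = -5. Stack: [-5]
LOAD_FAST m → push 0. Stack: [-5, 0]
BINARY_OP - → -5 - 0 = -5. Stack: [-5]
STORE_FAST m → m=-5. Stack: []
LOAD_FAST_LOAD_FAST m,z → push -5,-4. Stack: [-5, -4]
BINARY_OP // → -5 // -4 = 1. Stack: [1]
RETURN_VALUE → return 1.

1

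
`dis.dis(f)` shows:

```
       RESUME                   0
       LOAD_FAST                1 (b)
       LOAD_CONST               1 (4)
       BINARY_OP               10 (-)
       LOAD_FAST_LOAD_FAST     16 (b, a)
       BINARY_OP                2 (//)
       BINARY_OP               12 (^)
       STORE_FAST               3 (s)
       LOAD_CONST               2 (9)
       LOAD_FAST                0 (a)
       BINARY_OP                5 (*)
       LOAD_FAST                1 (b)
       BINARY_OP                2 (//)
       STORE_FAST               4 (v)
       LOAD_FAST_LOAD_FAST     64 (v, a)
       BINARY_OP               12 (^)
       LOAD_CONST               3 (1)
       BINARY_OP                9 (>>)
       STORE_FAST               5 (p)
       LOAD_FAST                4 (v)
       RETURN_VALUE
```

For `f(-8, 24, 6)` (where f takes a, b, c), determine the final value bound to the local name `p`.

LOAD_FAST b → push 24. Stack: [24]
LOAD_CONST → push 4. Stack: [24, 4]
BINARY_OP - → 24 - 4 = 20. Stack: [20]
LOAD_FAST_LOAD_FAST b,a → push 24,-8. Stack: [20, 24, -8]
BINARY_OP // → 24 // -8 = -3. Stack: [20, -3]
BINARY_OP ^ → 20 ^ -3 = -23. Stack: [-23]
STORE_FAST s → s=-23. Stack: []
LOAD_CONST → push 9. Stack: [9]
LOAD_FAST a → push -8. Stack: [9, -8]
BINARY_OP * → 9 * -8 = -72. Stack: [-72]
LOAD_FAST b → push 24. Stack: [-72, 24]
BINARY_OP // → -72 // 24 = -3. Stack: [-3]
STORE_FAST v → v=-3. Stack: []
LOAD_FAST_LOAD_FAST v,a → push -3,-8. Stack: [-3, -8]
BINARY_OP ^ → -3 ^ -8 = 5. Stack: [5]
LOAD_CONST → push 1. Stack: [5, 1]
BINARY_OP >> → 5 >> 1 = 2. Stack: [2]
STORE_FAST p → p=2. Stack: []
LOAD_FAST v → push -3. Stack: [-3]
RETURN_VALUE → return -3.

2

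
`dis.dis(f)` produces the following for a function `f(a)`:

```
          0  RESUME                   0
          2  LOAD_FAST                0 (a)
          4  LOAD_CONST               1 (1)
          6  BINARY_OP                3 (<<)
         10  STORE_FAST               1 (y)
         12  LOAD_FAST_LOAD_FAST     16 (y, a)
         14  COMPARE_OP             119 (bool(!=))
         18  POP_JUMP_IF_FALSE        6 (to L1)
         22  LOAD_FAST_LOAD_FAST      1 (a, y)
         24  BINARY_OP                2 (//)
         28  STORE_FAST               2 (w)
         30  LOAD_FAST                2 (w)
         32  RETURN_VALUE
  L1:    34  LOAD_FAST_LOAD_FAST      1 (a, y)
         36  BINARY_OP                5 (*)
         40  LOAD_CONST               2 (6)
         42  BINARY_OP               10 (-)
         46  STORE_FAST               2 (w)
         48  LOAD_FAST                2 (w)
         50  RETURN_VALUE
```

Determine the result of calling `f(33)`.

0

LOAD_FAST a → push 33. Stack: [33]
LOAD_CONST → push 1. Stack: [33, 1]
BINARY_OP << → 33 << 1 = 66. Stack: [66]
STORE_FAST y → y=66. Stack: []
LOAD_FAST_LOAD_FAST y,a → push 66,33. Stack: [66, 33]
COMPARE_OP bool(!=) → 66 vs 33 = True. Stack: [True]
POP_JUMP_IF_FALSE → pop True; no jump. Stack: []
LOAD_FAST_LOAD_FAST a,y → push 33,66. Stack: [33, 66]
BINARY_OP // → 33 // 66 = 0. Stack: [0]
STORE_FAST w → w=0. Stack: []
LOAD_FAST w → push 0. Stack: [0]
RETURN_VALUE → return 0.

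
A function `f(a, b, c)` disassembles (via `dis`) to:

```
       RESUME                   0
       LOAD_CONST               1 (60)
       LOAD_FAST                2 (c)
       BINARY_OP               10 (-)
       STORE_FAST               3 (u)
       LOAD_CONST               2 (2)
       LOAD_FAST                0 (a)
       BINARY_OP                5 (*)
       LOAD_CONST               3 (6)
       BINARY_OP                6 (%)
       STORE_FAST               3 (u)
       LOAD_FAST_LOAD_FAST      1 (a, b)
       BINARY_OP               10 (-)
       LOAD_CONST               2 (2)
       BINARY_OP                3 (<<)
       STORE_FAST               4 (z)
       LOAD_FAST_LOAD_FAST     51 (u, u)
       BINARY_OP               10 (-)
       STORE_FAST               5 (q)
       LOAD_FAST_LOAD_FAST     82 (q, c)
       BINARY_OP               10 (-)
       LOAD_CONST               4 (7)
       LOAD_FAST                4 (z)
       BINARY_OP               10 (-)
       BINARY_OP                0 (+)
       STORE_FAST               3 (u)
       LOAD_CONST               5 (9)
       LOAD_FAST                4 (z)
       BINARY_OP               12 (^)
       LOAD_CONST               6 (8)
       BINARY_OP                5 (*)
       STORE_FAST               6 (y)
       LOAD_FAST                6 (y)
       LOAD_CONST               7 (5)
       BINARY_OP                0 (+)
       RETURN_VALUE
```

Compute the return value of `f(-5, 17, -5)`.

LOAD_CONST → push 60. Stack: [60]
LOAD_FAST c → push -5. Stack: [60, -5]
BINARY_OP - → 60 - -5 = 65. Stack: [65]
STORE_FAST u → u=65. Stack: []
LOAD_CONST → push 2. Stack: [2]
LOAD_FAST a → push -5. Stack: [2, -5]
BINARY_OP * → 2 * -5 = -10. Stack: [-10]
LOAD_CONST → push 6. Stack: [-10, 6]
BINARY_OP % → -10 % 6 = 2. Stack: [2]
STORE_FAST u → u=2. Stack: []
LOAD_FAST_LOAD_FAST a,b → push -5,17. Stack: [-5, 17]
BINARY_OP - → -5 - 17 = -22. Stack: [-22]
LOAD_CONST → push 2. Stack: [-22, 2]
BINARY_OP << → -22 << 2 = -88. Stack: [-88]
STORE_FAST z → z=-88. Stack: []
LOAD_FAST_LOAD_FAST u,u → push 2,2. Stack: [2, 2]
BINARY_OP - → 2 - 2 = 0. Stack: [0]
STORE_FAST q → q=0. Stack: []
LOAD_FAST_LOAD_FAST q,c → push 0,-5. Stack: [0, -5]
BINARY_OP - → 0 - -5 = 5. Stack: [5]
LOAD_CONST → push 7. Stack: [5, 7]
LOAD_FAST z → push -88. Stack: [5, 7, -88]
BINARY_OP - → 7 - -88 = 95. Stack: [5, 95]
BINARY_OP + → 5 + 95 = 100. Stack: [100]
STORE_FAST u → u=100. Stack: []
LOAD_CONST → push 9. Stack: [9]
LOAD_FAST z → push -88. Stack: [9, -88]
BINARY_OP ^ → 9 ^ -88 = -95. Stack: [-95]
LOAD_CONST → push 8. Stack: [-95, 8]
BINARY_OP * → -95 * 8 = -760. Stack: [-760]
STORE_FAST y → y=-760. Stack: []
LOAD_FAST y → push -760. Stack: [-760]
LOAD_CONST → push 5. Stack: [-760, 5]
BINARY_OP + → -760 + 5 = -755. Stack: [-755]
RETURN_VALUE → return -755.

-755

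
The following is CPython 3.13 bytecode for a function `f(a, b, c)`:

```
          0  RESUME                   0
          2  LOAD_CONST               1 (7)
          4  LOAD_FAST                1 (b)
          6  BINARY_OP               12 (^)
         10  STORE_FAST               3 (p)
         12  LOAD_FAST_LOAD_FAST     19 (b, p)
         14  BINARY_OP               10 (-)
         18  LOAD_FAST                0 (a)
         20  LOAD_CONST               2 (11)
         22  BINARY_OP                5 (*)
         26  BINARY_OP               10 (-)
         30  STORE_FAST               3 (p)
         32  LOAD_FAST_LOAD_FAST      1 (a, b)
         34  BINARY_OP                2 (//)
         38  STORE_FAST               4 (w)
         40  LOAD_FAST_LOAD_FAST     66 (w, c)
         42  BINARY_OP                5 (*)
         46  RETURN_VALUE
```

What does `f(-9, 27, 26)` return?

-26

LOAD_CONST → push 7. Stack: [7]
LOAD_FAST b → push 27. Stack: [7, 27]
BINARY_OP ^ → 7 ^ 27 = 28. Stack: [28]
STORE_FAST p → p=28. Stack: []
LOAD_FAST_LOAD_FAST b,p → push 27,28. Stack: [27, 28]
BINARY_OP - → 27 - 28 = -1. Stack: [-1]
LOAD_FAST a → push -9. Stack: [-1, -9]
LOAD_CONST → push 11. Stack: [-1, -9, 11]
BINARY_OP * → -9 * 11 = -99. Stack: [-1, -99]
BINARY_OP - → -1 - -99 = 98. Stack: [98]
STORE_FAST p → p=98. Stack: []
LOAD_FAST_LOAD_FAST a,b → push -9,27. Stack: [-9, 27]
BINARY_OP // → -9 // 27 = -1. Stack: [-1]
STORE_FAST w → w=-1. Stack: []
LOAD_FAST_LOAD_FAST w,c → push -1,26. Stack: [-1, 26]
BINARY_OP * → -1 * 26 = -26. Stack: [-26]
RETURN_VALUE → return -26.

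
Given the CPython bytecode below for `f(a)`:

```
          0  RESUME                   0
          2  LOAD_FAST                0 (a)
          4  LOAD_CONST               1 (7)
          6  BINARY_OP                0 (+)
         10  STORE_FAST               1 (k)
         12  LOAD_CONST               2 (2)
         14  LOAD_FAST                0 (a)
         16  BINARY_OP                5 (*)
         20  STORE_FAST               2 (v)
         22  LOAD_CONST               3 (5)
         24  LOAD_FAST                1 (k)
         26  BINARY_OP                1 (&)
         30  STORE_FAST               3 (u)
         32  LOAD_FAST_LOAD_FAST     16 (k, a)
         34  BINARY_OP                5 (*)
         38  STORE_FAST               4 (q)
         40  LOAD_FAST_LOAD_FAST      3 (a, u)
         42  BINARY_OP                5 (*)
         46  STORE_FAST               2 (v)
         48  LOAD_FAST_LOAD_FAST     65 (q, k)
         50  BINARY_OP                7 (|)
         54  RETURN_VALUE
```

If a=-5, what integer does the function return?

LOAD_FAST a → push -5. Stack: [-5]
LOAD_CONST → push 7. Stack: [-5, 7]
BINARY_OP + → -5 + 7 = 2. Stack: [2]
STORE_FAST k → k=2. Stack: []
LOAD_CONST → push 2. Stack: [2]
LOAD_FAST a → push -5. Stack: [2, -5]
BINARY_OP * → 2 * -5 = -10. Stack: [-10]
STORE_FAST v → v=-10. Stack: []
LOAD_CONST → push 5. Stack: [5]
LOAD_FAST k → push 2. Stack: [5, 2]
BINARY_OP & → 5 & 2 = 0. Stack: [0]
STORE_FAST u → u=0. Stack: []
LOAD_FAST_LOAD_FAST k,a → push 2,-5. Stack: [2, -5]
BINARY_OP * → 2 * -5 = -10. Stack: [-10]
STORE_FAST q → q=-10. Stack: []
LOAD_FAST_LOAD_FAST a,u → push -5,0. Stack: [-5, 0]
BINARY_OP * → -5 * 0 = 0. Stack: [0]
STORE_FAST v → v=0. Stack: []
LOAD_FAST_LOAD_FAST q,k → push -10,2. Stack: [-10, 2]
BINARY_OP | → -10 | 2 = -10. Stack: [-10]
RETURN_VALUE → return -10.

-10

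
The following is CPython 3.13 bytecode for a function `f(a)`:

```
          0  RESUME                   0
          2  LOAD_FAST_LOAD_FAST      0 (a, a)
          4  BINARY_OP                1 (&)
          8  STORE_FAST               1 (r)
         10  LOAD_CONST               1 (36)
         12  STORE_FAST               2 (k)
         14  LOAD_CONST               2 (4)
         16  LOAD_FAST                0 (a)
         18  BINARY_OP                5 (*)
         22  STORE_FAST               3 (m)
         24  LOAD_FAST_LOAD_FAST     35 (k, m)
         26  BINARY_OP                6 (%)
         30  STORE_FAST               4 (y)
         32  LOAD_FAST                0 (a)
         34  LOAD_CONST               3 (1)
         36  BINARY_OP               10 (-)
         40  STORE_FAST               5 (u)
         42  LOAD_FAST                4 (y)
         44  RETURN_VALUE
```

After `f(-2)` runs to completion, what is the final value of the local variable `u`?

-3

LOAD_FAST_LOAD_FAST a,a → push -2,-2. Stack: [-2, -2]
BINARY_OP & → -2 & -2 = -2. Stack: [-2]
STORE_FAST r → r=-2. Stack: []
LOAD_CONST → push 36. Stack: [36]
STORE_FAST k → k=36. Stack: []
LOAD_CONST → push 4. Stack: [4]
LOAD_FAST a → push -2. Stack: [4, -2]
BINARY_OP * → 4 * -2 = -8. Stack: [-8]
STORE_FAST m → m=-8. Stack: []
LOAD_FAST_LOAD_FAST k,m → push 36,-8. Stack: [36, -8]
BINARY_OP % → 36 % -8 = -4. Stack: [-4]
STORE_FAST y → y=-4. Stack: []
LOAD_FAST a → push -2. Stack: [-2]
LOAD_CONST → push 1. Stack: [-2, 1]
BINARY_OP - → -2 - 1 = -3. Stack: [-3]
STORE_FAST u → u=-3. Stack: []
LOAD_FAST y → push -4. Stack: [-4]
RETURN_VALUE → return -4.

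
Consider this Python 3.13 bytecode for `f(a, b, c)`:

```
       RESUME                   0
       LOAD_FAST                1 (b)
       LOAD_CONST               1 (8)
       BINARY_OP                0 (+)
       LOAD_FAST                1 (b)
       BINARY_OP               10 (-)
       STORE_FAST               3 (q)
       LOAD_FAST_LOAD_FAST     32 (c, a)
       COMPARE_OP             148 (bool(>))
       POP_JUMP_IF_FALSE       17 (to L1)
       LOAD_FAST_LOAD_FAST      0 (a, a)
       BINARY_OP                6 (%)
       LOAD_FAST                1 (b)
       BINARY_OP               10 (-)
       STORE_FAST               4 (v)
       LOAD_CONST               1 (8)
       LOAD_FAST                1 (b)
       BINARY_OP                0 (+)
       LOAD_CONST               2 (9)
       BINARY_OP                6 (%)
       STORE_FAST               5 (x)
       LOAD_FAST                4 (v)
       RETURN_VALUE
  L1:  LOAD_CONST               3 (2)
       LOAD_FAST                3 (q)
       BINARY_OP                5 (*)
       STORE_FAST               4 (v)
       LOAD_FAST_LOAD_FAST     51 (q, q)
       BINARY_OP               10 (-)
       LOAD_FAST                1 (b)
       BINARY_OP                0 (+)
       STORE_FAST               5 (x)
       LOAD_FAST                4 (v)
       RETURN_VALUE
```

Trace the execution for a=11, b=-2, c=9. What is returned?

LOAD_FAST b → push -2. Stack: [-2]
LOAD_CONST → push 8. Stack: [-2, 8]
BINARY_OP + → -2 + 8 = 6. Stack: [6]
LOAD_FAST b → push -2. Stack: [6, -2]
BINARY_OP - → 6 - -2 = 8. Stack: [8]
STORE_FAST q → q=8. Stack: []
LOAD_FAST_LOAD_FAST c,a → push 9,11. Stack: [9, 11]
COMPARE_OP bool(>) → 9 vs 11 = False. Stack: [False]
POP_JUMP_IF_FALSE → pop False; jump. Stack: []
LOAD_CONST → push 2. Stack: [2]
LOAD_FAST q → push 8. Stack: [2, 8]
BINARY_OP * → 2 * 8 = 16. Stack: [16]
STORE_FAST v → v=16. Stack: []
LOAD_FAST_LOAD_FAST q,q → push 8,8. Stack: [8, 8]
BINARY_OP - → 8 - 8 = 0. Stack: [0]
LOAD_FAST b → push -2. Stack: [0, -2]
BINARY_OP + → 0 + -2 = -2. Stack: [-2]
STORE_FAST x → x=-2. Stack: []
LOAD_FAST v → push 16. Stack: [16]
RETURN_VALUE → return 16.

16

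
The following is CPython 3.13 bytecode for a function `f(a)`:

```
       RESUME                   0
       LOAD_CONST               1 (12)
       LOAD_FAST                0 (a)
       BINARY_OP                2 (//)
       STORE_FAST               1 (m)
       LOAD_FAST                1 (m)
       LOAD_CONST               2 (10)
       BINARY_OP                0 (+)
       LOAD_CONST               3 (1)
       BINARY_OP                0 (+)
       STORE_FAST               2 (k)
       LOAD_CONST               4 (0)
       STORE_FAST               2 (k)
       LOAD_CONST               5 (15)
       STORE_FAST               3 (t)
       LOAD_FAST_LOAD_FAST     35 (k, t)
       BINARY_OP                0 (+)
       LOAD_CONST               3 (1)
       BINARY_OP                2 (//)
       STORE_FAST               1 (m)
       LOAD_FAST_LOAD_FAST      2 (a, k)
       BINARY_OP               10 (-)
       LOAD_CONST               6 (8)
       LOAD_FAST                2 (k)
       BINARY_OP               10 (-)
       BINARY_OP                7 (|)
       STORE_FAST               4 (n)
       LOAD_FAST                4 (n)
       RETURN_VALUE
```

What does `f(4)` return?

LOAD_CONST → push 12. Stack: [12]
LOAD_FAST a → push 4. Stack: [12, 4]
BINARY_OP // → 12 // 4 = 3. Stack: [3]
STORE_FAST m → m=3. Stack: []
LOAD_FAST m → push 3. Stack: [3]
LOAD_CONST → push 10. Stack: [3, 10]
BINARY_OP + → 3 + 10 = 13. Stack: [13]
LOAD_CONST → push 1. Stack: [13, 1]
BINARY_OP + → 13 + 1 = 14. Stack: [14]
STORE_FAST k → k=14. Stack: []
LOAD_CONST → push 0. Stack: [0]
STORE_FAST k → k=0. Stack: []
LOAD_CONST → push 15. Stack: [15]
STORE_FAST t → t=15. Stack: []
LOAD_FAST_LOAD_FAST k,t → push 0,15. Stack: [0, 15]
BINARY_OP + → 0 + 15 = 15. Stack: [15]
LOAD_CONST → push 1. Stack: [15, 1]
BINARY_OP // → 15 // 1 = 15. Stack: [15]
STORE_FAST m → m=15. Stack: []
LOAD_FAST_LOAD_FAST a,k → push 4,0. Stack: [4, 0]
BINARY_OP - → 4 - 0 = 4. Stack: [4]
LOAD_CONST → push 8. Stack: [4, 8]
LOAD_FAST k → push 0. Stack: [4, 8, 0]
BINARY_OP - → 8 - 0 = 8. Stack: [4, 8]
BINARY_OP | → 4 | 8 = 12. Stack: [12]
STORE_FAST n → n=12. Stack: []
LOAD_FAST n → push 12. Stack: [12]
RETURN_VALUE → return 12.

12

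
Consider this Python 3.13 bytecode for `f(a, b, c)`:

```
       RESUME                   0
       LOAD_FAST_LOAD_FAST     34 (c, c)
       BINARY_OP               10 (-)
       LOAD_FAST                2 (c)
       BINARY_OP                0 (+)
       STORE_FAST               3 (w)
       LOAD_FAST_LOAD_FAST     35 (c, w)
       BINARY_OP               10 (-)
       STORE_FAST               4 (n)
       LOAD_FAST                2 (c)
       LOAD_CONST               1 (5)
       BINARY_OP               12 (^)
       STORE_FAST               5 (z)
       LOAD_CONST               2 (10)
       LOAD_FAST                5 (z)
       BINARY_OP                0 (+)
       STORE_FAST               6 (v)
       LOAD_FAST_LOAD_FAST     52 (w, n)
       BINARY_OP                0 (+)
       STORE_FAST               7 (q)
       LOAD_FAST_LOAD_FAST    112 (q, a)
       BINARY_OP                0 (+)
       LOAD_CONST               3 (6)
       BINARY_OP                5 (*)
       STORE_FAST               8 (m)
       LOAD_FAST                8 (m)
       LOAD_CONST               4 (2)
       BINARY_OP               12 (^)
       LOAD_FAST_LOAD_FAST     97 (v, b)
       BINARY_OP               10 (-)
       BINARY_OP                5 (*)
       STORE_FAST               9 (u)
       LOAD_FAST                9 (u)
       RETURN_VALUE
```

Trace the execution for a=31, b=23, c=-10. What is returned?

-3224

LOAD_FAST_LOAD_FAST c,c → push -10,-10. Stack: [-10, -10]
BINARY_OP - → -10 - -10 = 0. Stack: [0]
LOAD_FAST c → push -10. Stack: [0, -10]
BINARY_OP + → 0 + -10 = -10. Stack: [-10]
STORE_FAST w → w=-10. Stack: []
LOAD_FAST_LOAD_FAST c,w → push -10,-10. Stack: [-10, -10]
BINARY_OP - → -10 - -10 = 0. Stack: [0]
STORE_FAST n → n=0. Stack: []
LOAD_FAST c → push -10. Stack: [-10]
LOAD_CONST → push 5. Stack: [-10, 5]
BINARY_OP ^ → -10 ^ 5 = -13. Stack: [-13]
STORE_FAST z → z=-13. Stack: []
LOAD_CONST → push 10. Stack: [10]
LOAD_FAST z → push -13. Stack: [10, -13]
BINARY_OP + → 10 + -13 = -3. Stack: [-3]
STORE_FAST v → v=-3. Stack: []
LOAD_FAST_LOAD_FAST w,n → push -10,0. Stack: [-10, 0]
BINARY_OP + → -10 + 0 = -10. Stack: [-10]
STORE_FAST q → q=-10. Stack: []
LOAD_FAST_LOAD_FAST q,a → push -10,31. Stack: [-10, 31]
BINARY_OP + → -10 + 31 = 21. Stack: [21]
LOAD_CONST → push 6. Stack: [21, 6]
BINARY_OP * → 21 * 6 = 126. Stack: [126]
STORE_FAST m → m=126. Stack: []
LOAD_FAST m → push 126. Stack: [126]
LOAD_CONST → push 2. Stack: [126, 2]
BINARY_OP ^ → 126 ^ 2 = 124. Stack: [124]
LOAD_FAST_LOAD_FAST v,b → push -3,23. Stack: [124, -3, 23]
BINARY_OP - → -3 - 23 = -26. Stack: [124, -26]
BINARY_OP * → 124 * -26 = -3224. Stack: [-3224]
STORE_FAST u → u=-3224. Stack: []
LOAD_FAST u → push -3224. Stack: [-3224]
RETURN_VALUE → return -3224.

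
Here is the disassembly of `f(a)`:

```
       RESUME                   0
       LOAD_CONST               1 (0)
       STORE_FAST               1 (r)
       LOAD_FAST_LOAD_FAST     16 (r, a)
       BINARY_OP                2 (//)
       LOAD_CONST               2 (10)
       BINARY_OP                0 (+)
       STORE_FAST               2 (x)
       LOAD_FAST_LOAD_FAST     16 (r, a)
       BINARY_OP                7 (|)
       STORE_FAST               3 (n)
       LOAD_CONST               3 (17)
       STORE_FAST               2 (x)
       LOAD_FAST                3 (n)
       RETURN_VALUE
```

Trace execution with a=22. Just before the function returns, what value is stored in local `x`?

LOAD_CONST → push 0. Stack: [0]
STORE_FAST r → r=0. Stack: []
LOAD_FAST_LOAD_FAST r,a → push 0,22. Stack: [0, 22]
BINARY_OP // → 0 // 22 = 0. Stack: [0]
LOAD_CONST → push 10. Stack: [0, 10]
BINARY_OP + → 0 + 10 = 10. Stack: [10]
STORE_FAST x → x=10. Stack: []
LOAD_FAST_LOAD_FAST r,a → push 0,22. Stack: [0, 22]
BINARY_OP | → 0 | 22 = 22. Stack: [22]
STORE_FAST n → n=22. Stack: []
LOAD_CONST → push 17. Stack: [17]
STORE_FAST x → x=17. Stack: []
LOAD_FAST n → push 22. Stack: [22]
RETURN_VALUE → return 22.

17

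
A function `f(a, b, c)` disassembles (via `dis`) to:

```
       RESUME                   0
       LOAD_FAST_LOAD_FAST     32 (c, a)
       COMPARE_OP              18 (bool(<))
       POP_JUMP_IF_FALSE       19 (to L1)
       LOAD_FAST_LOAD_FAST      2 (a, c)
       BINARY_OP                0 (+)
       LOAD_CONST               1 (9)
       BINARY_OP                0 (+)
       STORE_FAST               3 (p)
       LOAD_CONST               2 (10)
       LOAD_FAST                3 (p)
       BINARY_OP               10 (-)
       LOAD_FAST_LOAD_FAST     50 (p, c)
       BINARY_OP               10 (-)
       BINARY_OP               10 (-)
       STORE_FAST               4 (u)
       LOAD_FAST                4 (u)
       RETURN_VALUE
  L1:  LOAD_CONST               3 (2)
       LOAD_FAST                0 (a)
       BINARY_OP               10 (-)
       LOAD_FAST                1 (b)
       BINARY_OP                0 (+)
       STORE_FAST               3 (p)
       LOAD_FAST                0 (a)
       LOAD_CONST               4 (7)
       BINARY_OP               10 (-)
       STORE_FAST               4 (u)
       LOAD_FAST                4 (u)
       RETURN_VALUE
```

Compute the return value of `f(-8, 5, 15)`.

-15

LOAD_FAST_LOAD_FAST c,a → push 15,-8. Stack: [15, -8]
COMPARE_OP bool(<) → 15 vs -8 = False. Stack: [False]
POP_JUMP_IF_FALSE → pop False; jump. Stack: []
LOAD_CONST → push 2. Stack: [2]
LOAD_FAST a → push -8. Stack: [2, -8]
BINARY_OP - → 2 - -8 = 10. Stack: [10]
LOAD_FAST b → push 5. Stack: [10, 5]
BINARY_OP + → 10 + 5 = 15. Stack: [15]
STORE_FAST p → p=15. Stack: []
LOAD_FAST a → push -8. Stack: [-8]
LOAD_CONST → push 7. Stack: [-8, 7]
BINARY_OP - → -8 - 7 = -15. Stack: [-15]
STORE_FAST u → u=-15. Stack: []
LOAD_FAST u → push -15. Stack: [-15]
RETURN_VALUE → return -15.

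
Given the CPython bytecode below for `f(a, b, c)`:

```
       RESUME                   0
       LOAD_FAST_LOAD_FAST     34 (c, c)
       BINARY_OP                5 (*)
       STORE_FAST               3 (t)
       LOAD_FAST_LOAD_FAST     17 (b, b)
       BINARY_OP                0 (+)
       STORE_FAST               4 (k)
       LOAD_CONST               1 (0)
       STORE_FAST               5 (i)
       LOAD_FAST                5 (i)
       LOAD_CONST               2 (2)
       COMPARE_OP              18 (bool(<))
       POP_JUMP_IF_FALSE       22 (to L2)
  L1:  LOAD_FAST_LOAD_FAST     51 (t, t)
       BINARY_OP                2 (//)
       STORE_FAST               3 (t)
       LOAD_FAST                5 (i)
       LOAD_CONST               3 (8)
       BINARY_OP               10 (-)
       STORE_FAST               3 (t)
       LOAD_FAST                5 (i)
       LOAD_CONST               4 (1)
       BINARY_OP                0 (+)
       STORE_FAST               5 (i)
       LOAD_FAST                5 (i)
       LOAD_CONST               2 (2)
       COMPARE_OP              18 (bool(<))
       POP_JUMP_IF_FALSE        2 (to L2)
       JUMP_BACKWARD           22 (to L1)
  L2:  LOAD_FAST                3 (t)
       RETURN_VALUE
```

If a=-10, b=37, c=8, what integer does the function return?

LOAD_FAST_LOAD_FAST c,c → push 8,8. Stack: [8, 8]
BINARY_OP * → 8 * 8 = 64. Stack: [64]
STORE_FAST t → t=64. Stack: []
LOAD_FAST_LOAD_FAST b,b → push 37,37. Stack: [37, 37]
BINARY_OP + → 37 + 37 = 74. Stack: [74]
STORE_FAST k → k=74. Stack: []
LOAD_CONST → push 0. Stack: [0]
STORE_FAST i → i=0. Stack: []
LOAD_FAST i → push 0. Stack: [0]
LOAD_CONST → push 2. Stack: [0, 2]
COMPARE_OP bool(<) → 0 vs 2 = True. Stack: [True]
POP_JUMP_IF_FALSE → pop True; no jump. Stack: []
LOAD_FAST_LOAD_FAST t,t → push 64,64. Stack: [64, 64]
BINARY_OP // → 64 // 64 = 1. Stack: [1]
STORE_FAST t → t=1. Stack: []
LOAD_FAST i → push 0. Stack: [0]
LOAD_CONST → push 8. Stack: [0, 8]
BINARY_OP - → 0 - 8 = -8. Stack: [-8]
STORE_FAST t → t=-8. Stack: []
LOAD_FAST i → push 0. Stack: [0]
LOAD_CONST → push 1. Stack: [0, 1]
BINARY_OP + → 0 + 1 = 1. Stack: [1]
STORE_FAST i → i=1. Stack: []
LOAD_FAST i → push 1. Stack: [1]
LOAD_CONST → push 2. Stack: [1, 2]
COMPARE_OP bool(<) → 1 vs 2 = True. Stack: [True]
POP_JUMP_IF_FALSE → pop True; no jump. Stack: []
LOAD_FAST_LOAD_FAST t,t → push -8,-8. Stack: [-8, -8]
BINARY_OP // → -8 // -8 = 1. Stack: [1]
STORE_FAST t → t=1. Stack: []
LOAD_FAST i → push 1. Stack: [1]
LOAD_CONST → push 8. Stack: [1, 8]
BINARY_OP - → 1 - 8 = -7. Stack: [-7]
STORE_FAST t → t=-7. Stack: []
LOAD_FAST i → push 1. Stack: [1]
LOAD_CONST → push 1. Stack: [1, 1]
BINARY_OP + → 1 + 1 = 2. Stack: [2]
STORE_FAST i → i=2. Stack: []
LOAD_FAST i → push 2. Stack: [2]
LOAD_CONST → push 2. Stack: [2, 2]
COMPARE_OP bool(<) → 2 vs 2 = False. Stack: [False]
POP_JUMP_IF_FALSE → pop False; jump. Stack: []
LOAD_FAST t → push -7. Stack: [-7]
RETURN_VALUE → return -7.

-7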